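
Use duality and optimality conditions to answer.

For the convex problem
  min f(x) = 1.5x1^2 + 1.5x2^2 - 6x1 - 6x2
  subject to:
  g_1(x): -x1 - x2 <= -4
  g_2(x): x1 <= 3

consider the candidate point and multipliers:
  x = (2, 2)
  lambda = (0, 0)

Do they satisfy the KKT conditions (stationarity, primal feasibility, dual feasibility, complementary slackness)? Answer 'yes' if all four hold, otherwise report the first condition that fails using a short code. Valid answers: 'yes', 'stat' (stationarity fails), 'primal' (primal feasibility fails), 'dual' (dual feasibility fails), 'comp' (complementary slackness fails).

Gradient of f: grad f(x) = Q x + c = (0, 0)
Constraint values g_i(x) = a_i^T x - b_i:
  g_1((2, 2)) = 0
  g_2((2, 2)) = -1
Stationarity residual: grad f(x) + sum_i lambda_i a_i = (0, 0)
  -> stationarity OK
Primal feasibility (all g_i <= 0): OK
Dual feasibility (all lambda_i >= 0): OK
Complementary slackness (lambda_i * g_i(x) = 0 for all i): OK

Verdict: yes, KKT holds.

yes


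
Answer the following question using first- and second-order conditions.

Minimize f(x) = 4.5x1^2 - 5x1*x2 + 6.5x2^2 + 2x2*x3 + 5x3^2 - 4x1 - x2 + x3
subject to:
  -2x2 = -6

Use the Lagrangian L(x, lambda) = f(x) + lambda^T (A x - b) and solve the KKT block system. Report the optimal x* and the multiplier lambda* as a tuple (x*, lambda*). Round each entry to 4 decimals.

Form the Lagrangian:
  L(x, lambda) = (1/2) x^T Q x + c^T x + lambda^T (A x - b)
Stationarity (grad_x L = 0): Q x + c + A^T lambda = 0.
Primal feasibility: A x = b.

This gives the KKT block system:
  [ Q   A^T ] [ x     ]   [-c ]
  [ A    0  ] [ lambda ] = [ b ]

Solving the linear system:
  x*      = (2.1111, 3, -0.7)
  lambda* = (13.0222)
  f(x*)   = 32.9944

x* = (2.1111, 3, -0.7), lambda* = (13.0222)


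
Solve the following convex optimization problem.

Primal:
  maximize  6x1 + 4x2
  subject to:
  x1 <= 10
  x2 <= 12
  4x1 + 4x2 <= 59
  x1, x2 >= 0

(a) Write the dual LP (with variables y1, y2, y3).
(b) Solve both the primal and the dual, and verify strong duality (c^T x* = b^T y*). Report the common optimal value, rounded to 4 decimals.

The standard primal-dual pair for 'max c^T x s.t. A x <= b, x >= 0' is:
  Dual:  min b^T y  s.t.  A^T y >= c,  y >= 0.

So the dual LP is:
  minimize  10y1 + 12y2 + 59y3
  subject to:
    y1 + 4y3 >= 6
    y2 + 4y3 >= 4
    y1, y2, y3 >= 0

Solving the primal: x* = (10, 4.75).
  primal value c^T x* = 79.
Solving the dual: y* = (2, 0, 1).
  dual value b^T y* = 79.
Strong duality: c^T x* = b^T y*. Confirmed.

79


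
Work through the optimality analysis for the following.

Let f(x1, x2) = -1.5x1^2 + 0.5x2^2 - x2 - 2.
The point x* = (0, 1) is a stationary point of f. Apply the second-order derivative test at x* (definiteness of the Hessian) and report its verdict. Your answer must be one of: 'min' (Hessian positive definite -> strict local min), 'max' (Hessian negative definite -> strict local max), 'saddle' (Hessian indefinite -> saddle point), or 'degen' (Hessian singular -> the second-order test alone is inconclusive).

Compute the Hessian H = grad^2 f:
  H = [[-3, 0], [0, 1]]
Verify stationarity: grad f(x*) = H x* + g = (0, 0).
Eigenvalues of H: -3, 1.
Eigenvalues have mixed signs, so H is indefinite -> x* is a saddle point.

saddle


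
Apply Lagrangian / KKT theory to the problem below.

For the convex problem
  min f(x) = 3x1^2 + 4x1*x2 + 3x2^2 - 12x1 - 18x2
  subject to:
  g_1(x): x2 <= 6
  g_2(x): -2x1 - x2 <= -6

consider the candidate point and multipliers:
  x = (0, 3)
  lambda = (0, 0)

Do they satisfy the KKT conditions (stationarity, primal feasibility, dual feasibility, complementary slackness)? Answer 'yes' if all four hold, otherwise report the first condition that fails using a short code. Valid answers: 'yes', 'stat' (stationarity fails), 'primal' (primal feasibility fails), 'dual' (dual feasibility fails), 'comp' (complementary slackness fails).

Gradient of f: grad f(x) = Q x + c = (0, 0)
Constraint values g_i(x) = a_i^T x - b_i:
  g_1((0, 3)) = -3
  g_2((0, 3)) = 3
Stationarity residual: grad f(x) + sum_i lambda_i a_i = (0, 0)
  -> stationarity OK
Primal feasibility (all g_i <= 0): FAILS
Dual feasibility (all lambda_i >= 0): OK
Complementary slackness (lambda_i * g_i(x) = 0 for all i): OK

Verdict: the first failing condition is primal_feasibility -> primal.

primal


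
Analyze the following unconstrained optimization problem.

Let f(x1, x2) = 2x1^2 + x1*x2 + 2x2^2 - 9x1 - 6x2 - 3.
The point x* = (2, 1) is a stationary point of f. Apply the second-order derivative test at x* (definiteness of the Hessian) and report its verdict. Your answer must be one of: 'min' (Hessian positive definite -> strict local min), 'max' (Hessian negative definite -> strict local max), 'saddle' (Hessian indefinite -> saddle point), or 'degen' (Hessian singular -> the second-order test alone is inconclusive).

Compute the Hessian H = grad^2 f:
  H = [[4, 1], [1, 4]]
Verify stationarity: grad f(x*) = H x* + g = (0, 0).
Eigenvalues of H: 3, 5.
Both eigenvalues > 0, so H is positive definite -> x* is a strict local min.

min


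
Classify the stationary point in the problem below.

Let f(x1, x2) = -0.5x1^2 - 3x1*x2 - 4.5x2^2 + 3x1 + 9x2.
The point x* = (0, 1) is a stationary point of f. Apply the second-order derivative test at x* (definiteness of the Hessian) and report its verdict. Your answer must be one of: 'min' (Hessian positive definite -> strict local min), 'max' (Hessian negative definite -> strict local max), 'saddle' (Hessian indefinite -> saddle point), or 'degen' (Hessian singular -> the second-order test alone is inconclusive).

Compute the Hessian H = grad^2 f:
  H = [[-1, -3], [-3, -9]]
Verify stationarity: grad f(x*) = H x* + g = (0, 0).
Eigenvalues of H: -10, 0.
H has a zero eigenvalue (singular; negative semidefinite but not definite), so H is neither positive definite, negative definite, nor indefinite. The second-order test alone is inconclusive -> degen.
(Indeed, f is constant along the null direction of H through x*, so x* is not a strict local extremum.)

degen


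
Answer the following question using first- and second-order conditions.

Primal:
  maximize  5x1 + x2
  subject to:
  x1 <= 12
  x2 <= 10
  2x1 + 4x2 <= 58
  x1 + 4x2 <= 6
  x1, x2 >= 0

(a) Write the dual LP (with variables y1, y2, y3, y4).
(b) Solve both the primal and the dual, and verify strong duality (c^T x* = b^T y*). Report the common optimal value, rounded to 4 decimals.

The standard primal-dual pair for 'max c^T x s.t. A x <= b, x >= 0' is:
  Dual:  min b^T y  s.t.  A^T y >= c,  y >= 0.

So the dual LP is:
  minimize  12y1 + 10y2 + 58y3 + 6y4
  subject to:
    y1 + 2y3 + y4 >= 5
    y2 + 4y3 + 4y4 >= 1
    y1, y2, y3, y4 >= 0

Solving the primal: x* = (6, 0).
  primal value c^T x* = 30.
Solving the dual: y* = (0, 0, 0, 5).
  dual value b^T y* = 30.
Strong duality: c^T x* = b^T y*. Confirmed.

30


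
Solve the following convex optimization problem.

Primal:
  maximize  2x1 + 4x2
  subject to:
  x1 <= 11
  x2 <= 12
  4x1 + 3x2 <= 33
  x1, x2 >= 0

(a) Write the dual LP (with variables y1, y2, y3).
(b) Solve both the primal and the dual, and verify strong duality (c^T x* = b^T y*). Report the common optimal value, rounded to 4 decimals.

The standard primal-dual pair for 'max c^T x s.t. A x <= b, x >= 0' is:
  Dual:  min b^T y  s.t.  A^T y >= c,  y >= 0.

So the dual LP is:
  minimize  11y1 + 12y2 + 33y3
  subject to:
    y1 + 4y3 >= 2
    y2 + 3y3 >= 4
    y1, y2, y3 >= 0

Solving the primal: x* = (0, 11).
  primal value c^T x* = 44.
Solving the dual: y* = (0, 0, 1.3333).
  dual value b^T y* = 44.
Strong duality: c^T x* = b^T y*. Confirmed.

44


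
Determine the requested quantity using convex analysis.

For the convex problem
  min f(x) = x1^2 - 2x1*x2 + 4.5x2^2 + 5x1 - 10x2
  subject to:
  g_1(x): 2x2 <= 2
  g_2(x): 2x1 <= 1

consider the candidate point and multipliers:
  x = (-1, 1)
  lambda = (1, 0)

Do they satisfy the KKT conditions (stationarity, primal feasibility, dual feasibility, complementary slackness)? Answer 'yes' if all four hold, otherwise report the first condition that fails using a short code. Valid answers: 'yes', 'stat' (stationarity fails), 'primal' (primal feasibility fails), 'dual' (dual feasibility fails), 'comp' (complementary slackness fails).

Gradient of f: grad f(x) = Q x + c = (1, 1)
Constraint values g_i(x) = a_i^T x - b_i:
  g_1((-1, 1)) = 0
  g_2((-1, 1)) = -3
Stationarity residual: grad f(x) + sum_i lambda_i a_i = (1, 3)
  -> stationarity FAILS
Primal feasibility (all g_i <= 0): OK
Dual feasibility (all lambda_i >= 0): OK
Complementary slackness (lambda_i * g_i(x) = 0 for all i): OK

Verdict: the first failing condition is stationarity -> stat.

stat


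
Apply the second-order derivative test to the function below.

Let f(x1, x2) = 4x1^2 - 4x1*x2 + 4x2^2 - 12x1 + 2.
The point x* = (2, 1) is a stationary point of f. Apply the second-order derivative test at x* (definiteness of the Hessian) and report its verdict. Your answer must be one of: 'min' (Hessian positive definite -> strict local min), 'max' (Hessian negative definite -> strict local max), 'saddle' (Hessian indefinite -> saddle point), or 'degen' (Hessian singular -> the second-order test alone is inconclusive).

Compute the Hessian H = grad^2 f:
  H = [[8, -4], [-4, 8]]
Verify stationarity: grad f(x*) = H x* + g = (0, 0).
Eigenvalues of H: 4, 12.
Both eigenvalues > 0, so H is positive definite -> x* is a strict local min.

min


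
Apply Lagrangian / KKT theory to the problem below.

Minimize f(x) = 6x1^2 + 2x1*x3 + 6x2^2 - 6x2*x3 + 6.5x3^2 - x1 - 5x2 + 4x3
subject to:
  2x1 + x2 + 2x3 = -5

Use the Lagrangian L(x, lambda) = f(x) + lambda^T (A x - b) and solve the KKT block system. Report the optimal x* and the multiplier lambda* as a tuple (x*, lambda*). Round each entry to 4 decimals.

Form the Lagrangian:
  L(x, lambda) = (1/2) x^T Q x + c^T x + lambda^T (A x - b)
Stationarity (grad_x L = 0): Q x + c + A^T lambda = 0.
Primal feasibility: A x = b.

This gives the KKT block system:
  [ Q   A^T ] [ x     ]   [-c ]
  [ A    0  ] [ lambda ] = [ b ]

Solving the linear system:
  x*      = (-0.6346, -0.7978, -1.4666)
  lambda* = (5.7739)
  f(x*)   = 13.8133

x* = (-0.6346, -0.7978, -1.4666), lambda* = (5.7739)


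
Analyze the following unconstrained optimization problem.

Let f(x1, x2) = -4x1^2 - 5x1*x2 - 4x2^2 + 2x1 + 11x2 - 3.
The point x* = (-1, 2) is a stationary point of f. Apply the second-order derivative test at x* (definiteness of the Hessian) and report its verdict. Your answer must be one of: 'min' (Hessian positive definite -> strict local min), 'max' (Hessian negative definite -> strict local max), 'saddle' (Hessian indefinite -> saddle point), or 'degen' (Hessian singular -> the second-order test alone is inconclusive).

Compute the Hessian H = grad^2 f:
  H = [[-8, -5], [-5, -8]]
Verify stationarity: grad f(x*) = H x* + g = (0, 0).
Eigenvalues of H: -13, -3.
Both eigenvalues < 0, so H is negative definite -> x* is a strict local max.

max


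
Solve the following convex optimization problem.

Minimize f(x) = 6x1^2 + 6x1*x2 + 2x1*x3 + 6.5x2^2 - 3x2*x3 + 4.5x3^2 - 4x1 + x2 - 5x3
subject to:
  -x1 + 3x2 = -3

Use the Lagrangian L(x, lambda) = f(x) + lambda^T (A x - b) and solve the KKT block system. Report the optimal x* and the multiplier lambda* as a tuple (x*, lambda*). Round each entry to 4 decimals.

Form the Lagrangian:
  L(x, lambda) = (1/2) x^T Q x + c^T x + lambda^T (A x - b)
Stationarity (grad_x L = 0): Q x + c + A^T lambda = 0.
Primal feasibility: A x = b.

This gives the KKT block system:
  [ Q   A^T ] [ x     ]   [-c ]
  [ A    0  ] [ lambda ] = [ b ]

Solving the linear system:
  x*      = (0.7949, -0.735, 0.1339)
  lambda* = (1.396)
  f(x*)   = -0.198

x* = (0.7949, -0.735, 0.1339), lambda* = (1.396)


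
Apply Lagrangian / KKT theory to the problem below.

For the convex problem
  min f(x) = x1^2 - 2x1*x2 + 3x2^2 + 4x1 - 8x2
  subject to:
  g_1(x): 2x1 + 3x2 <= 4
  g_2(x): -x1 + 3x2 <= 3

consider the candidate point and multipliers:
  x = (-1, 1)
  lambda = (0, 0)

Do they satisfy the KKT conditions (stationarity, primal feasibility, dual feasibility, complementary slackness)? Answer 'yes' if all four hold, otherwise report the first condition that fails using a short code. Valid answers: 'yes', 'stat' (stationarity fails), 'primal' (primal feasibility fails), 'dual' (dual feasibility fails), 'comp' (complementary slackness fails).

Gradient of f: grad f(x) = Q x + c = (0, 0)
Constraint values g_i(x) = a_i^T x - b_i:
  g_1((-1, 1)) = -3
  g_2((-1, 1)) = 1
Stationarity residual: grad f(x) + sum_i lambda_i a_i = (0, 0)
  -> stationarity OK
Primal feasibility (all g_i <= 0): FAILS
Dual feasibility (all lambda_i >= 0): OK
Complementary slackness (lambda_i * g_i(x) = 0 for all i): OK

Verdict: the first failing condition is primal_feasibility -> primal.

primal


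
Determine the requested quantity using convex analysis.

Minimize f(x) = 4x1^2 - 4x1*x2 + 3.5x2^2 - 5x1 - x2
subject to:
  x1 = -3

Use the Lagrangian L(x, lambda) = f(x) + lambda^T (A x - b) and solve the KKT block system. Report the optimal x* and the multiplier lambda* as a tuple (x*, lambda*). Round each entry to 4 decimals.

Form the Lagrangian:
  L(x, lambda) = (1/2) x^T Q x + c^T x + lambda^T (A x - b)
Stationarity (grad_x L = 0): Q x + c + A^T lambda = 0.
Primal feasibility: A x = b.

This gives the KKT block system:
  [ Q   A^T ] [ x     ]   [-c ]
  [ A    0  ] [ lambda ] = [ b ]

Solving the linear system:
  x*      = (-3, -1.5714)
  lambda* = (22.7143)
  f(x*)   = 42.3571

x* = (-3, -1.5714), lambda* = (22.7143)


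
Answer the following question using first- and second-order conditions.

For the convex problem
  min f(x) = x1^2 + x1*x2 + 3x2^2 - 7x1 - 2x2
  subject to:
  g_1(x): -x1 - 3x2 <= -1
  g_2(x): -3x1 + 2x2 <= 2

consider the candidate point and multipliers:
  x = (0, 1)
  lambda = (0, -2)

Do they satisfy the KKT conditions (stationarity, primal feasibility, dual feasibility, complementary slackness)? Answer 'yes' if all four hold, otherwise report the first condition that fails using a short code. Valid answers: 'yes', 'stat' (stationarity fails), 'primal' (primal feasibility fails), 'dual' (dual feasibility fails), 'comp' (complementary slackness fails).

Gradient of f: grad f(x) = Q x + c = (-6, 4)
Constraint values g_i(x) = a_i^T x - b_i:
  g_1((0, 1)) = -2
  g_2((0, 1)) = 0
Stationarity residual: grad f(x) + sum_i lambda_i a_i = (0, 0)
  -> stationarity OK
Primal feasibility (all g_i <= 0): OK
Dual feasibility (all lambda_i >= 0): FAILS
Complementary slackness (lambda_i * g_i(x) = 0 for all i): OK

Verdict: the first failing condition is dual_feasibility -> dual.

dual


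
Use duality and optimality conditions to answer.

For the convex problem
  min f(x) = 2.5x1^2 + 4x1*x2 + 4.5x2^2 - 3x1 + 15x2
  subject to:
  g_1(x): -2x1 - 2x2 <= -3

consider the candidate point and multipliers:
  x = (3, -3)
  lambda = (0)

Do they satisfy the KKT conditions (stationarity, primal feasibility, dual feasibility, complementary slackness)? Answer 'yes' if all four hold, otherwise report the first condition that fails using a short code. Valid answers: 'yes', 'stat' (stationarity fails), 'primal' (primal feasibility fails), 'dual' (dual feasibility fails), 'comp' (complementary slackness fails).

Gradient of f: grad f(x) = Q x + c = (0, 0)
Constraint values g_i(x) = a_i^T x - b_i:
  g_1((3, -3)) = 3
Stationarity residual: grad f(x) + sum_i lambda_i a_i = (0, 0)
  -> stationarity OK
Primal feasibility (all g_i <= 0): FAILS
Dual feasibility (all lambda_i >= 0): OK
Complementary slackness (lambda_i * g_i(x) = 0 for all i): OK

Verdict: the first failing condition is primal_feasibility -> primal.

primal


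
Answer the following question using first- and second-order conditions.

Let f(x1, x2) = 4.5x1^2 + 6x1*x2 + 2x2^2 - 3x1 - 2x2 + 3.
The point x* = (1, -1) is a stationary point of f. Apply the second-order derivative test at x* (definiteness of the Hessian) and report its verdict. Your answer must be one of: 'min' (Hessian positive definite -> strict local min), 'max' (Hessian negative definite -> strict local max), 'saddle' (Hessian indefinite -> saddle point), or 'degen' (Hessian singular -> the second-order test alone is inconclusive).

Compute the Hessian H = grad^2 f:
  H = [[9, 6], [6, 4]]
Verify stationarity: grad f(x*) = H x* + g = (0, 0).
Eigenvalues of H: 0, 13.
H has a zero eigenvalue (singular; positive semidefinite but not definite), so H is neither positive definite, negative definite, nor indefinite. The second-order test alone is inconclusive -> degen.
(Indeed, f is constant along the null direction of H through x*, so x* is not a strict local extremum.)

degen


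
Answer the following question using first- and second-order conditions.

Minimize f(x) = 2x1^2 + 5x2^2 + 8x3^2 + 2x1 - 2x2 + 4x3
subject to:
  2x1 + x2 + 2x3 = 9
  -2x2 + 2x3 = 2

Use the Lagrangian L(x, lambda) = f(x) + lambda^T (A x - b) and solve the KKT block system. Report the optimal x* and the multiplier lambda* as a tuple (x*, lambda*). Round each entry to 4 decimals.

Form the Lagrangian:
  L(x, lambda) = (1/2) x^T Q x + c^T x + lambda^T (A x - b)
Stationarity (grad_x L = 0): Q x + c + A^T lambda = 0.
Primal feasibility: A x = b.

This gives the KKT block system:
  [ Q   A^T ] [ x     ]   [-c ]
  [ A    0  ] [ lambda ] = [ b ]

Solving the linear system:
  x*      = (3.2429, 0.1714, 1.1714)
  lambda* = (-7.4857, -3.8857)
  f(x*)   = 42.9857

x* = (3.2429, 0.1714, 1.1714), lambda* = (-7.4857, -3.8857)


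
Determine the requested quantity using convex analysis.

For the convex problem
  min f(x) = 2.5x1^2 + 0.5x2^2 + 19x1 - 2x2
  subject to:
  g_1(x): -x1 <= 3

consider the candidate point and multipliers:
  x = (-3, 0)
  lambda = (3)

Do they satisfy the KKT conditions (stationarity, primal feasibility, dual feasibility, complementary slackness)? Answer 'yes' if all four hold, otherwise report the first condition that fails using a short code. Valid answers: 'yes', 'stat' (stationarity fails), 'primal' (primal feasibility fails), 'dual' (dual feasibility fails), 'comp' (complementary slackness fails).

Gradient of f: grad f(x) = Q x + c = (4, -2)
Constraint values g_i(x) = a_i^T x - b_i:
  g_1((-3, 0)) = 0
Stationarity residual: grad f(x) + sum_i lambda_i a_i = (1, -2)
  -> stationarity FAILS
Primal feasibility (all g_i <= 0): OK
Dual feasibility (all lambda_i >= 0): OK
Complementary slackness (lambda_i * g_i(x) = 0 for all i): OK

Verdict: the first failing condition is stationarity -> stat.

stat


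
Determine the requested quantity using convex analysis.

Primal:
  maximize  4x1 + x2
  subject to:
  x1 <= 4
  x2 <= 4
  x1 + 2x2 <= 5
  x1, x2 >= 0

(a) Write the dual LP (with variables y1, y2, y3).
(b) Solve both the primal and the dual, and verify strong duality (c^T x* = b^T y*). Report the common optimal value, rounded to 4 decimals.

The standard primal-dual pair for 'max c^T x s.t. A x <= b, x >= 0' is:
  Dual:  min b^T y  s.t.  A^T y >= c,  y >= 0.

So the dual LP is:
  minimize  4y1 + 4y2 + 5y3
  subject to:
    y1 + y3 >= 4
    y2 + 2y3 >= 1
    y1, y2, y3 >= 0

Solving the primal: x* = (4, 0.5).
  primal value c^T x* = 16.5.
Solving the dual: y* = (3.5, 0, 0.5).
  dual value b^T y* = 16.5.
Strong duality: c^T x* = b^T y*. Confirmed.

16.5


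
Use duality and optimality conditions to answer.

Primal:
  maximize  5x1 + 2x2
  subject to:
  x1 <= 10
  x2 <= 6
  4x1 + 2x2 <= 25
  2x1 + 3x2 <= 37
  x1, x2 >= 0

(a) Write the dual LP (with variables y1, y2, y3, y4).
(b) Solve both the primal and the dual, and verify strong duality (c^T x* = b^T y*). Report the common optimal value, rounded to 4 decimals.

The standard primal-dual pair for 'max c^T x s.t. A x <= b, x >= 0' is:
  Dual:  min b^T y  s.t.  A^T y >= c,  y >= 0.

So the dual LP is:
  minimize  10y1 + 6y2 + 25y3 + 37y4
  subject to:
    y1 + 4y3 + 2y4 >= 5
    y2 + 2y3 + 3y4 >= 2
    y1, y2, y3, y4 >= 0

Solving the primal: x* = (6.25, 0).
  primal value c^T x* = 31.25.
Solving the dual: y* = (0, 0, 1.25, 0).
  dual value b^T y* = 31.25.
Strong duality: c^T x* = b^T y*. Confirmed.

31.25


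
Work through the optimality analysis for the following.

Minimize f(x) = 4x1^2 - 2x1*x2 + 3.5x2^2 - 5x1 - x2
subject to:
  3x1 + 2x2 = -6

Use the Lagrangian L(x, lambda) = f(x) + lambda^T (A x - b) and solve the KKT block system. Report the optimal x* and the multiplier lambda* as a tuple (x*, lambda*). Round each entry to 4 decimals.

Form the Lagrangian:
  L(x, lambda) = (1/2) x^T Q x + c^T x + lambda^T (A x - b)
Stationarity (grad_x L = 0): Q x + c + A^T lambda = 0.
Primal feasibility: A x = b.

This gives the KKT block system:
  [ Q   A^T ] [ x     ]   [-c ]
  [ A    0  ] [ lambda ] = [ b ]

Solving the linear system:
  x*      = (-1.1429, -1.2857)
  lambda* = (3.8571)
  f(x*)   = 15.0714

x* = (-1.1429, -1.2857), lambda* = (3.8571)


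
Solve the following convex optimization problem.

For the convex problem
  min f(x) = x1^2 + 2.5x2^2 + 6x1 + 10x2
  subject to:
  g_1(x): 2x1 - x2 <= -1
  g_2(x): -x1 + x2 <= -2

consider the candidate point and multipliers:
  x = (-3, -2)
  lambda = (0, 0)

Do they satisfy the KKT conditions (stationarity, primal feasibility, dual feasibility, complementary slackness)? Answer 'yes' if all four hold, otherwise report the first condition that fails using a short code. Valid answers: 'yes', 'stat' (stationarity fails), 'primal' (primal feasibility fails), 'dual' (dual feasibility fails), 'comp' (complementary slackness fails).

Gradient of f: grad f(x) = Q x + c = (0, 0)
Constraint values g_i(x) = a_i^T x - b_i:
  g_1((-3, -2)) = -3
  g_2((-3, -2)) = 3
Stationarity residual: grad f(x) + sum_i lambda_i a_i = (0, 0)
  -> stationarity OK
Primal feasibility (all g_i <= 0): FAILS
Dual feasibility (all lambda_i >= 0): OK
Complementary slackness (lambda_i * g_i(x) = 0 for all i): OK

Verdict: the first failing condition is primal_feasibility -> primal.

primal


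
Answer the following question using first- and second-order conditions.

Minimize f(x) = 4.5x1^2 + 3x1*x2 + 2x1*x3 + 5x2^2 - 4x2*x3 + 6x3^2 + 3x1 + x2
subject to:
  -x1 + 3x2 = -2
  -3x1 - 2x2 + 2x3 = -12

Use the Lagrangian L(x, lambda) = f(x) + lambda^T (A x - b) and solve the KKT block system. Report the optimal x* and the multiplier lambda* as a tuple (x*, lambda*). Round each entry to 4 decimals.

Form the Lagrangian:
  L(x, lambda) = (1/2) x^T Q x + c^T x + lambda^T (A x - b)
Stationarity (grad_x L = 0): Q x + c + A^T lambda = 0.
Primal feasibility: A x = b.

This gives the KKT block system:
  [ Q   A^T ] [ x     ]   [-c ]
  [ A    0  ] [ lambda ] = [ b ]

Solving the linear system:
  x*      = (2.6802, 0.2267, -1.753)
  lambda* = (-0.5789, 8.2915)
  f(x*)   = 53.3036

x* = (2.6802, 0.2267, -1.753), lambda* = (-0.5789, 8.2915)


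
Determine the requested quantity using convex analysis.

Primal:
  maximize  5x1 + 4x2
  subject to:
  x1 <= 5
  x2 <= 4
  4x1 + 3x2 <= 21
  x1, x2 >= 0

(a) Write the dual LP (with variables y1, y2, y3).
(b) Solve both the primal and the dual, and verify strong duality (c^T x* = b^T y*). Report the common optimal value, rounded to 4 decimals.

The standard primal-dual pair for 'max c^T x s.t. A x <= b, x >= 0' is:
  Dual:  min b^T y  s.t.  A^T y >= c,  y >= 0.

So the dual LP is:
  minimize  5y1 + 4y2 + 21y3
  subject to:
    y1 + 4y3 >= 5
    y2 + 3y3 >= 4
    y1, y2, y3 >= 0

Solving the primal: x* = (2.25, 4).
  primal value c^T x* = 27.25.
Solving the dual: y* = (0, 0.25, 1.25).
  dual value b^T y* = 27.25.
Strong duality: c^T x* = b^T y*. Confirmed.

27.25


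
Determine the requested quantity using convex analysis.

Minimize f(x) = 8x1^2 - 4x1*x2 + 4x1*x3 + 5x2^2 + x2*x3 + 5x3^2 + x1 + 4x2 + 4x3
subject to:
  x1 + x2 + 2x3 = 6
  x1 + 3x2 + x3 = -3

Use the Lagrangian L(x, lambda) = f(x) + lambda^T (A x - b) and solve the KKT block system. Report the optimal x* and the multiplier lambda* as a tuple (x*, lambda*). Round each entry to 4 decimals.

Form the Lagrangian:
  L(x, lambda) = (1/2) x^T Q x + c^T x + lambda^T (A x - b)
Stationarity (grad_x L = 0): Q x + c + A^T lambda = 0.
Primal feasibility: A x = b.

This gives the KKT block system:
  [ Q   A^T ] [ x     ]   [-c ]
  [ A    0  ] [ lambda ] = [ b ]

Solving the linear system:
  x*      = (-0.7923, -2.2415, 4.5169)
  lambda* = (-28.401, 13.0435)
  f(x*)   = 108.9227

x* = (-0.7923, -2.2415, 4.5169), lambda* = (-28.401, 13.0435)


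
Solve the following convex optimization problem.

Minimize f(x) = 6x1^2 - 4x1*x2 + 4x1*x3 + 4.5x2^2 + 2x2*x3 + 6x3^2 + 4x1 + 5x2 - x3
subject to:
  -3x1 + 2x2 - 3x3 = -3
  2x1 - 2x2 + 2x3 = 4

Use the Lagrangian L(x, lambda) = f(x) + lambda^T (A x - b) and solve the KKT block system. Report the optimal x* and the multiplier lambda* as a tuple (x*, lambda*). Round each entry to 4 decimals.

Form the Lagrangian:
  L(x, lambda) = (1/2) x^T Q x + c^T x + lambda^T (A x - b)
Stationarity (grad_x L = 0): Q x + c + A^T lambda = 0.
Primal feasibility: A x = b.

This gives the KKT block system:
  [ Q   A^T ] [ x     ]   [-c ]
  [ A    0  ] [ lambda ] = [ b ]

Solving the linear system:
  x*      = (-1.9375, -3, 0.9375)
  lambda* = (-15.875, -22.0625)
  f(x*)   = 8.4687

x* = (-1.9375, -3, 0.9375), lambda* = (-15.875, -22.0625)


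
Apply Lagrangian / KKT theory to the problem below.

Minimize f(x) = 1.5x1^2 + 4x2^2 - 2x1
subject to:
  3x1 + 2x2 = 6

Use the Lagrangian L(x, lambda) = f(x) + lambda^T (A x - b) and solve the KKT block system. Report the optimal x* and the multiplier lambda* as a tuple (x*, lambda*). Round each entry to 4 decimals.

Form the Lagrangian:
  L(x, lambda) = (1/2) x^T Q x + c^T x + lambda^T (A x - b)
Stationarity (grad_x L = 0): Q x + c + A^T lambda = 0.
Primal feasibility: A x = b.

This gives the KKT block system:
  [ Q   A^T ] [ x     ]   [-c ]
  [ A    0  ] [ lambda ] = [ b ]

Solving the linear system:
  x*      = (1.8095, 0.2857)
  lambda* = (-1.1429)
  f(x*)   = 1.619

x* = (1.8095, 0.2857), lambda* = (-1.1429)


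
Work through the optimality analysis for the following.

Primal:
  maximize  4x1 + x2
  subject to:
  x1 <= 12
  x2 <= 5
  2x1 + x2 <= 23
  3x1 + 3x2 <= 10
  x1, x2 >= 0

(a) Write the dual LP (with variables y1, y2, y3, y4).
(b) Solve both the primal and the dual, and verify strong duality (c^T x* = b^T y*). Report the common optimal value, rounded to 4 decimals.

The standard primal-dual pair for 'max c^T x s.t. A x <= b, x >= 0' is:
  Dual:  min b^T y  s.t.  A^T y >= c,  y >= 0.

So the dual LP is:
  minimize  12y1 + 5y2 + 23y3 + 10y4
  subject to:
    y1 + 2y3 + 3y4 >= 4
    y2 + y3 + 3y4 >= 1
    y1, y2, y3, y4 >= 0

Solving the primal: x* = (3.3333, 0).
  primal value c^T x* = 13.3333.
Solving the dual: y* = (0, 0, 0, 1.3333).
  dual value b^T y* = 13.3333.
Strong duality: c^T x* = b^T y*. Confirmed.

13.3333


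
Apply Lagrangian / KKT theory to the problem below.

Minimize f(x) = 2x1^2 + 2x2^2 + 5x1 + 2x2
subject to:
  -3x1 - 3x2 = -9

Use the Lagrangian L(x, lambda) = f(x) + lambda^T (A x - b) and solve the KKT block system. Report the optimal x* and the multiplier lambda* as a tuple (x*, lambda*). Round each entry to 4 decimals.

Form the Lagrangian:
  L(x, lambda) = (1/2) x^T Q x + c^T x + lambda^T (A x - b)
Stationarity (grad_x L = 0): Q x + c + A^T lambda = 0.
Primal feasibility: A x = b.

This gives the KKT block system:
  [ Q   A^T ] [ x     ]   [-c ]
  [ A    0  ] [ lambda ] = [ b ]

Solving the linear system:
  x*      = (1.125, 1.875)
  lambda* = (3.1667)
  f(x*)   = 18.9375

x* = (1.125, 1.875), lambda* = (3.1667)


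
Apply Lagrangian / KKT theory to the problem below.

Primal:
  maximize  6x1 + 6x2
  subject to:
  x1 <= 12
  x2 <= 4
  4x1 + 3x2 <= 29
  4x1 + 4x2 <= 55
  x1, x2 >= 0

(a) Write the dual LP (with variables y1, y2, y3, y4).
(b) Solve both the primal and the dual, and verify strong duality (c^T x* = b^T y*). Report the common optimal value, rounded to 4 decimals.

The standard primal-dual pair for 'max c^T x s.t. A x <= b, x >= 0' is:
  Dual:  min b^T y  s.t.  A^T y >= c,  y >= 0.

So the dual LP is:
  minimize  12y1 + 4y2 + 29y3 + 55y4
  subject to:
    y1 + 4y3 + 4y4 >= 6
    y2 + 3y3 + 4y4 >= 6
    y1, y2, y3, y4 >= 0

Solving the primal: x* = (4.25, 4).
  primal value c^T x* = 49.5.
Solving the dual: y* = (0, 1.5, 1.5, 0).
  dual value b^T y* = 49.5.
Strong duality: c^T x* = b^T y*. Confirmed.

49.5


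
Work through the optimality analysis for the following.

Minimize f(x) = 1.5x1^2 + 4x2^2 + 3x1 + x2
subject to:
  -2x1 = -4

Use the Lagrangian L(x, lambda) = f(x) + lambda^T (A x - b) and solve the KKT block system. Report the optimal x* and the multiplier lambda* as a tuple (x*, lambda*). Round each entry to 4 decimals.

Form the Lagrangian:
  L(x, lambda) = (1/2) x^T Q x + c^T x + lambda^T (A x - b)
Stationarity (grad_x L = 0): Q x + c + A^T lambda = 0.
Primal feasibility: A x = b.

This gives the KKT block system:
  [ Q   A^T ] [ x     ]   [-c ]
  [ A    0  ] [ lambda ] = [ b ]

Solving the linear system:
  x*      = (2, -0.125)
  lambda* = (4.5)
  f(x*)   = 11.9375

x* = (2, -0.125), lambda* = (4.5)


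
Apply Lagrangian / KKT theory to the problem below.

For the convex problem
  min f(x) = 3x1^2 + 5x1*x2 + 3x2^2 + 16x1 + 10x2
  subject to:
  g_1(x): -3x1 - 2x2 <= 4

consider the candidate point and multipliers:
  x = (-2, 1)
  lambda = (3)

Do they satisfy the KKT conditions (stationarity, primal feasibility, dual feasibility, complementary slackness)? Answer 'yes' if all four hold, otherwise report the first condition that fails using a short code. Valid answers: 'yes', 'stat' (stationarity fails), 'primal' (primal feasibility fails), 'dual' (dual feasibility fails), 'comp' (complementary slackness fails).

Gradient of f: grad f(x) = Q x + c = (9, 6)
Constraint values g_i(x) = a_i^T x - b_i:
  g_1((-2, 1)) = 0
Stationarity residual: grad f(x) + sum_i lambda_i a_i = (0, 0)
  -> stationarity OK
Primal feasibility (all g_i <= 0): OK
Dual feasibility (all lambda_i >= 0): OK
Complementary slackness (lambda_i * g_i(x) = 0 for all i): OK

Verdict: yes, KKT holds.

yes


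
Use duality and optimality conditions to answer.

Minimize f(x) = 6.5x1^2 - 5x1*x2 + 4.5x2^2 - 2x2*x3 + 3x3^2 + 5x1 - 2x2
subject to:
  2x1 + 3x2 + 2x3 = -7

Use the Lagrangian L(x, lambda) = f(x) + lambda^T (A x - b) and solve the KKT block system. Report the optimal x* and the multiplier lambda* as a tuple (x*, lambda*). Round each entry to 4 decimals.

Form the Lagrangian:
  L(x, lambda) = (1/2) x^T Q x + c^T x + lambda^T (A x - b)
Stationarity (grad_x L = 0): Q x + c + A^T lambda = 0.
Primal feasibility: A x = b.

This gives the KKT block system:
  [ Q   A^T ] [ x     ]   [-c ]
  [ A    0  ] [ lambda ] = [ b ]

Solving the linear system:
  x*      = (-1.0326, -1.0633, -0.8724)
  lambda* = (1.5539)
  f(x*)   = 3.9204

x* = (-1.0326, -1.0633, -0.8724), lambda* = (1.5539)


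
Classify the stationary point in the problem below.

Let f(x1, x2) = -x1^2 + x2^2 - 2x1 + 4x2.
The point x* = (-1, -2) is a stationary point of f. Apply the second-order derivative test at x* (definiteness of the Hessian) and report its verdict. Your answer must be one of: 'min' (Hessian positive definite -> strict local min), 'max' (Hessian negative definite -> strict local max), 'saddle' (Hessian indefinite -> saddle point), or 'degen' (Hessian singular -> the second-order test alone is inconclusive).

Compute the Hessian H = grad^2 f:
  H = [[-2, 0], [0, 2]]
Verify stationarity: grad f(x*) = H x* + g = (0, 0).
Eigenvalues of H: -2, 2.
Eigenvalues have mixed signs, so H is indefinite -> x* is a saddle point.

saddle


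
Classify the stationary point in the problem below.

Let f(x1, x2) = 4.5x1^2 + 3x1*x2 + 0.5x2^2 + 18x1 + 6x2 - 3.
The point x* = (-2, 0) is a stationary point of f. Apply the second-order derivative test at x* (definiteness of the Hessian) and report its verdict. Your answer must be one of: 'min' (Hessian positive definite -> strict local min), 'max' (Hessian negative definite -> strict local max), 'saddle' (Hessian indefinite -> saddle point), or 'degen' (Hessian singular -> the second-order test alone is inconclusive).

Compute the Hessian H = grad^2 f:
  H = [[9, 3], [3, 1]]
Verify stationarity: grad f(x*) = H x* + g = (0, 0).
Eigenvalues of H: 0, 10.
H has a zero eigenvalue (singular; positive semidefinite but not definite), so H is neither positive definite, negative definite, nor indefinite. The second-order test alone is inconclusive -> degen.
(Indeed, f is constant along the null direction of H through x*, so x* is not a strict local extremum.)

degen


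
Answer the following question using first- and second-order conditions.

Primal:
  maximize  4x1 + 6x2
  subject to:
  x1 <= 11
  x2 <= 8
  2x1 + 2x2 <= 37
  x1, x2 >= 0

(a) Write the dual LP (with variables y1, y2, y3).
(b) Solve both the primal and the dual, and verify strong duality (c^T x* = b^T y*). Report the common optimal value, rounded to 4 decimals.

The standard primal-dual pair for 'max c^T x s.t. A x <= b, x >= 0' is:
  Dual:  min b^T y  s.t.  A^T y >= c,  y >= 0.

So the dual LP is:
  minimize  11y1 + 8y2 + 37y3
  subject to:
    y1 + 2y3 >= 4
    y2 + 2y3 >= 6
    y1, y2, y3 >= 0

Solving the primal: x* = (10.5, 8).
  primal value c^T x* = 90.
Solving the dual: y* = (0, 2, 2).
  dual value b^T y* = 90.
Strong duality: c^T x* = b^T y*. Confirmed.

90


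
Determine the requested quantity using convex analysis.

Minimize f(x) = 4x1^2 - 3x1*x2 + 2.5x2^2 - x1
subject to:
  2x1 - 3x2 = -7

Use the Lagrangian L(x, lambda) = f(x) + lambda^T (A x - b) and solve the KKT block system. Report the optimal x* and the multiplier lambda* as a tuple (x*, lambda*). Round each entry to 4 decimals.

Form the Lagrangian:
  L(x, lambda) = (1/2) x^T Q x + c^T x + lambda^T (A x - b)
Stationarity (grad_x L = 0): Q x + c + A^T lambda = 0.
Primal feasibility: A x = b.

This gives the KKT block system:
  [ Q   A^T ] [ x     ]   [-c ]
  [ A    0  ] [ lambda ] = [ b ]

Solving the linear system:
  x*      = (0.0357, 2.3571)
  lambda* = (3.8929)
  f(x*)   = 13.6071

x* = (0.0357, 2.3571), lambda* = (3.8929)


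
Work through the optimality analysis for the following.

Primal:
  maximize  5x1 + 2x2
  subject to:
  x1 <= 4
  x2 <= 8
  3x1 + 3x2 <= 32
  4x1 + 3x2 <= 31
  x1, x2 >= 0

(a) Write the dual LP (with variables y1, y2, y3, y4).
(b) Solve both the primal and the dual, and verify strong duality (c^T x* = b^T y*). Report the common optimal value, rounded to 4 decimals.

The standard primal-dual pair for 'max c^T x s.t. A x <= b, x >= 0' is:
  Dual:  min b^T y  s.t.  A^T y >= c,  y >= 0.

So the dual LP is:
  minimize  4y1 + 8y2 + 32y3 + 31y4
  subject to:
    y1 + 3y3 + 4y4 >= 5
    y2 + 3y3 + 3y4 >= 2
    y1, y2, y3, y4 >= 0

Solving the primal: x* = (4, 5).
  primal value c^T x* = 30.
Solving the dual: y* = (2.3333, 0, 0, 0.6667).
  dual value b^T y* = 30.
Strong duality: c^T x* = b^T y*. Confirmed.

30


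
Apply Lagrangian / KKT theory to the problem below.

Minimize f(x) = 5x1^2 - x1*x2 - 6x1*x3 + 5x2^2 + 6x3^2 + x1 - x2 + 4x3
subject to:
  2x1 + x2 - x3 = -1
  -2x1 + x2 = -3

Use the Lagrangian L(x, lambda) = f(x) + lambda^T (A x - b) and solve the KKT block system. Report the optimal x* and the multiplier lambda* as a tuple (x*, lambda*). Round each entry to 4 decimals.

Form the Lagrangian:
  L(x, lambda) = (1/2) x^T Q x + c^T x + lambda^T (A x - b)
Stationarity (grad_x L = 0): Q x + c + A^T lambda = 0.
Primal feasibility: A x = b.

This gives the KKT block system:
  [ Q   A^T ] [ x     ]   [-c ]
  [ A    0  ] [ lambda ] = [ b ]

Solving the linear system:
  x*      = (0.6632, -1.6737, 0.6526)
  lambda* = (7.8526, 10.5474)
  f(x*)   = 22.2211

x* = (0.6632, -1.6737, 0.6526), lambda* = (7.8526, 10.5474)


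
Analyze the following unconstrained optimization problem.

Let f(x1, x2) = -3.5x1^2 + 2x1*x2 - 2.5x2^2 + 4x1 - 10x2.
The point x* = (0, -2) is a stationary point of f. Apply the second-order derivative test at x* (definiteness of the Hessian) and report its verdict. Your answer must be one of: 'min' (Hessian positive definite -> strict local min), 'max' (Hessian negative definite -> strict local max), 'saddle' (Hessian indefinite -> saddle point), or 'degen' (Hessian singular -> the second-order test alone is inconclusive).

Compute the Hessian H = grad^2 f:
  H = [[-7, 2], [2, -5]]
Verify stationarity: grad f(x*) = H x* + g = (0, 0).
Eigenvalues of H: -8.2361, -3.7639.
Both eigenvalues < 0, so H is negative definite -> x* is a strict local max.

max


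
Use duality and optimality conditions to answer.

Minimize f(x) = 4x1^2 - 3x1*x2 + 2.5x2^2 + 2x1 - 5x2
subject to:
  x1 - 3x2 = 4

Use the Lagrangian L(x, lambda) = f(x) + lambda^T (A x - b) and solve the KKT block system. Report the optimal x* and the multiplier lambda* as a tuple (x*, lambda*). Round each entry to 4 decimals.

Form the Lagrangian:
  L(x, lambda) = (1/2) x^T Q x + c^T x + lambda^T (A x - b)
Stationarity (grad_x L = 0): Q x + c + A^T lambda = 0.
Primal feasibility: A x = b.

This gives the KKT block system:
  [ Q   A^T ] [ x     ]   [-c ]
  [ A    0  ] [ lambda ] = [ b ]

Solving the linear system:
  x*      = (-0.322, -1.4407)
  lambda* = (-3.7458)
  f(x*)   = 10.7712

x* = (-0.322, -1.4407), lambda* = (-3.7458)


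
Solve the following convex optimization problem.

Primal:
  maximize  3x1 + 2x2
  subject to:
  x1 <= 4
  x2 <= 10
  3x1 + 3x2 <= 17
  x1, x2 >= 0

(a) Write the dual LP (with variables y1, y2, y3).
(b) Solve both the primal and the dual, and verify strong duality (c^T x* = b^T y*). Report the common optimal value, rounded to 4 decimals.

The standard primal-dual pair for 'max c^T x s.t. A x <= b, x >= 0' is:
  Dual:  min b^T y  s.t.  A^T y >= c,  y >= 0.

So the dual LP is:
  minimize  4y1 + 10y2 + 17y3
  subject to:
    y1 + 3y3 >= 3
    y2 + 3y3 >= 2
    y1, y2, y3 >= 0

Solving the primal: x* = (4, 1.6667).
  primal value c^T x* = 15.3333.
Solving the dual: y* = (1, 0, 0.6667).
  dual value b^T y* = 15.3333.
Strong duality: c^T x* = b^T y*. Confirmed.

15.3333


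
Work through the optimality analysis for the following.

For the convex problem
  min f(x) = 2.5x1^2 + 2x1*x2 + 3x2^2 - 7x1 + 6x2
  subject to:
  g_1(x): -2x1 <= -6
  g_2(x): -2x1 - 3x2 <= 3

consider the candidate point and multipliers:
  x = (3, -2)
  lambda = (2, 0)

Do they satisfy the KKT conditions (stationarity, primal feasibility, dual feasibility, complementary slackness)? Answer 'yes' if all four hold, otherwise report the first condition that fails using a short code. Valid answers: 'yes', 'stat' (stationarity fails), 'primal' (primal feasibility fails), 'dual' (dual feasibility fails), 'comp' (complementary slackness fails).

Gradient of f: grad f(x) = Q x + c = (4, 0)
Constraint values g_i(x) = a_i^T x - b_i:
  g_1((3, -2)) = 0
  g_2((3, -2)) = -3
Stationarity residual: grad f(x) + sum_i lambda_i a_i = (0, 0)
  -> stationarity OK
Primal feasibility (all g_i <= 0): OK
Dual feasibility (all lambda_i >= 0): OK
Complementary slackness (lambda_i * g_i(x) = 0 for all i): OK

Verdict: yes, KKT holds.

yes


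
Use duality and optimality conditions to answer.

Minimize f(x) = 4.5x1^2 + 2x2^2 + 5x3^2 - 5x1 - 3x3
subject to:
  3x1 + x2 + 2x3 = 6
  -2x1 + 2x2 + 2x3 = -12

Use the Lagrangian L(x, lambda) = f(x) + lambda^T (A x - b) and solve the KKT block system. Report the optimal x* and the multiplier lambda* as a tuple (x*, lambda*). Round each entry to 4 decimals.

Form the Lagrangian:
  L(x, lambda) = (1/2) x^T Q x + c^T x + lambda^T (A x - b)
Stationarity (grad_x L = 0): Q x + c + A^T lambda = 0.
Primal feasibility: A x = b.

This gives the KKT block system:
  [ Q   A^T ] [ x     ]   [-c ]
  [ A    0  ] [ lambda ] = [ b ]

Solving the linear system:
  x*      = (3.0967, -2.5167, -0.3866)
  lambda* = (-3.2007, 6.6338)
  f(x*)   = 42.2435

x* = (3.0967, -2.5167, -0.3866), lambda* = (-3.2007, 6.6338)


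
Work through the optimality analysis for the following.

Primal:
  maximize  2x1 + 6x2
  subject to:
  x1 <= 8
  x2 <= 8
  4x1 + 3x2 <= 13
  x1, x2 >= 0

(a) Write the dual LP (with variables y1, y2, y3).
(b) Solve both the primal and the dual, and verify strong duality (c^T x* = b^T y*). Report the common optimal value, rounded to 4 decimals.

The standard primal-dual pair for 'max c^T x s.t. A x <= b, x >= 0' is:
  Dual:  min b^T y  s.t.  A^T y >= c,  y >= 0.

So the dual LP is:
  minimize  8y1 + 8y2 + 13y3
  subject to:
    y1 + 4y3 >= 2
    y2 + 3y3 >= 6
    y1, y2, y3 >= 0

Solving the primal: x* = (0, 4.3333).
  primal value c^T x* = 26.
Solving the dual: y* = (0, 0, 2).
  dual value b^T y* = 26.
Strong duality: c^T x* = b^T y*. Confirmed.

26
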